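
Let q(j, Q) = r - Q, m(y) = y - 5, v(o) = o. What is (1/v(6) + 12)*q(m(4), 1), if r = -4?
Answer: -365/6 ≈ -60.833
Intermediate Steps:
m(y) = -5 + y
q(j, Q) = -4 - Q
(1/v(6) + 12)*q(m(4), 1) = (1/6 + 12)*(-4 - 1*1) = (1/6 + 12)*(-4 - 1) = (73/6)*(-5) = -365/6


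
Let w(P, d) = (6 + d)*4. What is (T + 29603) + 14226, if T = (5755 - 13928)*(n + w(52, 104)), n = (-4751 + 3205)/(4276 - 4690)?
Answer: -741641966/207 ≈ -3.5828e+6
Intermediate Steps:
n = 773/207 (n = -1546/(-414) = -1546*(-1/414) = 773/207 ≈ 3.7343)
w(P, d) = 24 + 4*d
T = -750714569/207 (T = (5755 - 13928)*(773/207 + (24 + 4*104)) = -8173*(773/207 + (24 + 416)) = -8173*(773/207 + 440) = -8173*91853/207 = -750714569/207 ≈ -3.6266e+6)
(T + 29603) + 14226 = (-750714569/207 + 29603) + 14226 = -744586748/207 + 14226 = -741641966/207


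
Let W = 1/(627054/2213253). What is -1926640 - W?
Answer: -402703177271/209018 ≈ -1.9266e+6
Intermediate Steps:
W = 737751/209018 (W = 1/(627054*(1/2213253)) = 1/(209018/737751) = 737751/209018 ≈ 3.5296)
-1926640 - W = -1926640 - 1*737751/209018 = -1926640 - 737751/209018 = -402703177271/209018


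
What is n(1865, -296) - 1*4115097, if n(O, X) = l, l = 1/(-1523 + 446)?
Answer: -4431959470/1077 ≈ -4.1151e+6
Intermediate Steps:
l = -1/1077 (l = 1/(-1077) = -1/1077 ≈ -0.00092851)
n(O, X) = -1/1077
n(1865, -296) - 1*4115097 = -1/1077 - 1*4115097 = -1/1077 - 4115097 = -4431959470/1077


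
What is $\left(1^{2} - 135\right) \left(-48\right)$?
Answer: $6432$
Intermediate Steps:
$\left(1^{2} - 135\right) \left(-48\right) = \left(1 - 135\right) \left(-48\right) = \left(-134\right) \left(-48\right) = 6432$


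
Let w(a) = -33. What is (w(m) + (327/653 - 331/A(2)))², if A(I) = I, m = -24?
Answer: 66867236569/1705636 ≈ 39204.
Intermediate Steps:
(w(m) + (327/653 - 331/A(2)))² = (-33 + (327/653 - 331/2))² = (-33 - 215489/1306)² = (-258587/1306)² = 66867236569/1705636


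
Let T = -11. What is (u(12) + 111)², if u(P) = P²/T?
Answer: 1159929/121 ≈ 9586.2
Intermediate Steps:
u(P) = -P²/11 (u(P) = P²/(-11) = P²*(-1/11) = -P²/11)
(u(12) + 111)² = (-1/11*12² + 111)² = (-1/11*144 + 111)² = (-144/11 + 111)² = (1077/11)² = 1159929/121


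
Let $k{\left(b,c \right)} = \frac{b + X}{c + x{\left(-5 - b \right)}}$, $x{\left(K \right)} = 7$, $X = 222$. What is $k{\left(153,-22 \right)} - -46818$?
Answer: $46793$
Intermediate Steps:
$k{\left(b,c \right)} = \frac{222 + b}{7 + c}$ ($k{\left(b,c \right)} = \frac{b + 222}{c + 7} = \frac{222 + b}{7 + c}$)
$k{\left(153,-22 \right)} - -46818 = \frac{222 + 153}{7 - 22} - -46818 = \frac{1}{-15} \cdot 375 + 46818 = \left(- \frac{1}{15}\right) 375 + 46818 = -25 + 46818 = 46793$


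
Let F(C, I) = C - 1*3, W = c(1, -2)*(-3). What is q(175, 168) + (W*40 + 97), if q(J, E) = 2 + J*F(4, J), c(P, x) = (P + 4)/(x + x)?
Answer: 424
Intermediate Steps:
c(P, x) = (4 + P)/(2*x) (c(P, x) = (4 + P)/((2*x)) = (4 + P)*(1/(2*x)) = (4 + P)/(2*x))
W = 15/4 (W = ((½)*(4 + 1)/(-2))*(-3) = ((½)*(-½)*5)*(-3) = -5/4*(-3) = 15/4 ≈ 3.7500)
F(C, I) = -3 + C (F(C, I) = C - 3 = -3 + C)
q(J, E) = 2 + J (q(J, E) = 2 + J*(-3 + 4) = 2 + J*1 = 2 + J)
q(175, 168) + (W*40 + 97) = (2 + 175) + ((15/4)*40 + 97) = 177 + (150 + 97) = 177 + 247 = 424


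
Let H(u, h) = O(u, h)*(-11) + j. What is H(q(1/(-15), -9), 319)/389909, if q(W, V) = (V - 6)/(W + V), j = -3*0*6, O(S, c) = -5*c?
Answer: 17545/389909 ≈ 0.044998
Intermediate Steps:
j = 0 (j = 0*6 = 0)
q(W, V) = (-6 + V)/(V + W)
H(u, h) = 55*h (H(u, h) = -5*h*(-11) + 0 = 55*h + 0 = 55*h)
H(q(1/(-15), -9), 319)/389909 = (55*319)/389909 = 17545*(1/389909) = 17545/389909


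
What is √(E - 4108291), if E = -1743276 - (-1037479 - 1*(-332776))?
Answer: 4*I*√321679 ≈ 2268.7*I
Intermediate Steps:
E = -1038573 (E = -1743276 - (-1037479 + 332776) = -1743276 - 1*(-704703) = -1743276 + 704703 = -1038573)
√(E - 4108291) = √(-1038573 - 4108291) = √(-5146864) = 4*I*√321679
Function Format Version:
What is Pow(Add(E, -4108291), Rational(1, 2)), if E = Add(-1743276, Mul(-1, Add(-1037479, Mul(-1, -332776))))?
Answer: Mul(4, I, Pow(321679, Rational(1, 2))) ≈ Mul(2268.7, I)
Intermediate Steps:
E = -1038573 (E = Add(-1743276, Mul(-1, Add(-1037479, 332776))) = Add(-1743276, Mul(-1, -704703)) = Add(-1743276, 704703) = -1038573)
Pow(Add(E, -4108291), Rational(1, 2)) = Pow(Add(-1038573, -4108291), Rational(1, 2)) = Pow(-5146864, Rational(1, 2)) = Mul(4, I, Pow(321679, Rational(1, 2)))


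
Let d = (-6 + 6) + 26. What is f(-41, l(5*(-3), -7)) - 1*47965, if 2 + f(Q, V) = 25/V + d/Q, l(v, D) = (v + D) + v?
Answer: -72767926/1517 ≈ -47968.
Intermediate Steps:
d = 26 (d = 0 + 26 = 26)
l(v, D) = D + 2*v (l(v, D) = (D + v) + v = D + 2*v)
f(Q, V) = -2 + 25/V + 26/Q (f(Q, V) = -2 + (25/V + 26/Q) = -2 + 25/V + 26/Q)
f(-41, l(5*(-3), -7)) - 1*47965 = (-2 + 25/(-7 + 2*(5*(-3))) + 26/(-41)) - 1*47965 = (-2 + 25/(-7 + 2*(-15)) + 26*(-1/41)) - 47965 = (-2 + 25/(-7 - 30) - 26/41) - 47965 = (-2 + 25/(-37) - 26/41) - 47965 = (-2 + 25*(-1/37) - 26/41) - 47965 = (-2 - 25/37 - 26/41) - 47965 = -5021/1517 - 47965 = -72767926/1517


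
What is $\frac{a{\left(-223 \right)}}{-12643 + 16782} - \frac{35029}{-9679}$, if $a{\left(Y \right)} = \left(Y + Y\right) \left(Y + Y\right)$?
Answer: $\frac{2070292995}{40061381} \approx 51.678$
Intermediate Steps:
$a{\left(Y \right)} = 4 Y^{2}$ ($a{\left(Y \right)} = 2 Y 2 Y = 4 Y^{2}$)
$\frac{a{\left(-223 \right)}}{-12643 + 16782} - \frac{35029}{-9679} = \frac{4 \left(-223\right)^{2}}{-12643 + 16782} - \frac{35029}{-9679} = \frac{4 \cdot 49729}{4139} - - \frac{35029}{9679} = 198916 \cdot \frac{1}{4139} + \frac{35029}{9679} = \frac{198916}{4139} + \frac{35029}{9679} = \frac{2070292995}{40061381}$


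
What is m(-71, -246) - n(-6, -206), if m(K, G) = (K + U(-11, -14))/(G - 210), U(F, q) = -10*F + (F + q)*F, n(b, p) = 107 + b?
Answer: -23185/228 ≈ -101.69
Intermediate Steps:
U(F, q) = -10*F + F*(F + q)
m(K, G) = (385 + K)/(-210 + G) (m(K, G) = (K - 11*(-10 - 11 - 14))/(G - 210) = (K - 11*(-35))/(-210 + G) = (K + 385)/(-210 + G) = (385 + K)/(-210 + G))
m(-71, -246) - n(-6, -206) = (385 - 71)/(-210 - 246) - (107 - 6) = 314/(-456) - 1*101 = -1/456*314 - 101 = -157/228 - 101 = -23185/228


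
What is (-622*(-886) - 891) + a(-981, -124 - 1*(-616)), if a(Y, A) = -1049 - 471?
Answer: 548681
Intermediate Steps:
a(Y, A) = -1520
(-622*(-886) - 891) + a(-981, -124 - 1*(-616)) = (-622*(-886) - 891) - 1520 = (551092 - 891) - 1520 = 550201 - 1520 = 548681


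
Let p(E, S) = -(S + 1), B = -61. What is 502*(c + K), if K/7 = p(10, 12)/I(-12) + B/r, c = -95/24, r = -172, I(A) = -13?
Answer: 1430951/516 ≈ 2773.2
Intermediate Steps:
p(E, S) = -1 - S (p(E, S) = -(1 + S) = -1 - S)
c = -95/24 (c = -95*1/24 = -95/24 ≈ -3.9583)
K = 1631/172 (K = 7*((-1 - 1*12)/(-13) - 61/(-172)) = 7*((-1 - 12)*(-1/13) - 61*(-1/172)) = 7*(-13*(-1/13) + 61/172) = 7*(1 + 61/172) = 7*(233/172) = 1631/172 ≈ 9.4826)
502*(c + K) = 502*(-95/24 + 1631/172) = 502*(5701/1032) = 1430951/516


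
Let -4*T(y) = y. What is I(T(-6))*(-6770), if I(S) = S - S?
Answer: 0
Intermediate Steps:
T(y) = -y/4
I(S) = 0
I(T(-6))*(-6770) = 0*(-6770) = 0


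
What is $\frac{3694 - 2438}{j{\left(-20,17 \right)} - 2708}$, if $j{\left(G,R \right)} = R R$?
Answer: $- \frac{1256}{2419} \approx -0.51922$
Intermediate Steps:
$j{\left(G,R \right)} = R^{2}$
$\frac{3694 - 2438}{j{\left(-20,17 \right)} - 2708} = \frac{3694 - 2438}{17^{2} - 2708} = \frac{1256}{289 - 2708} = \frac{1256}{-2419} = 1256 \left(- \frac{1}{2419}\right) = - \frac{1256}{2419}$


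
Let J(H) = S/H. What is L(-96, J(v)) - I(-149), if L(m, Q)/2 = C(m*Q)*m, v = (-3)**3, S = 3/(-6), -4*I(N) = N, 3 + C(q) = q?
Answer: 10561/12 ≈ 880.08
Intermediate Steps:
C(q) = -3 + q
I(N) = -N/4
S = -1/2 (S = 3*(-1/6) = -1/2 ≈ -0.50000)
v = -27
J(H) = -1/(2*H)
L(m, Q) = 2*m*(-3 + Q*m) (L(m, Q) = 2*((-3 + m*Q)*m) = 2*((-3 + Q*m)*m) = 2*(m*(-3 + Q*m)) = 2*m*(-3 + Q*m))
L(-96, J(v)) - I(-149) = 2*(-96)*(-3 - 1/2/(-27)*(-96)) - (-1)*(-149)/4 = 2*(-96)*(-3 - 1/2*(-1/27)*(-96)) - 1*149/4 = 2*(-96)*(-3 + (1/54)*(-96)) - 149/4 = 2*(-96)*(-3 - 16/9) - 149/4 = 2*(-96)*(-43/9) - 149/4 = 2752/3 - 149/4 = 10561/12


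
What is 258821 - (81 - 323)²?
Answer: 200257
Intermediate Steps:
258821 - (81 - 323)² = 258821 - 1*(-242)² = 258821 - 1*58564 = 258821 - 58564 = 200257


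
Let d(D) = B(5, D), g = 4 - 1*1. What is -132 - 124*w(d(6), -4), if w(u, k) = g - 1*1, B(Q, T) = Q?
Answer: -380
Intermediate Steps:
g = 3 (g = 4 - 1 = 3)
d(D) = 5
w(u, k) = 2 (w(u, k) = 3 - 1*1 = 3 - 1 = 2)
-132 - 124*w(d(6), -4) = -132 - 124*2 = -132 - 248 = -380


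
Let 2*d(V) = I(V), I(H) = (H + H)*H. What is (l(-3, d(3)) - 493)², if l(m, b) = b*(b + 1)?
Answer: 162409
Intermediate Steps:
I(H) = 2*H² (I(H) = (2*H)*H = 2*H²)
d(V) = V² (d(V) = (2*V²)/2 = V²)
l(m, b) = b*(1 + b)
(l(-3, d(3)) - 493)² = (3²*(1 + 3²) - 493)² = (9*(1 + 9) - 493)² = (9*10 - 493)² = (90 - 493)² = (-403)² = 162409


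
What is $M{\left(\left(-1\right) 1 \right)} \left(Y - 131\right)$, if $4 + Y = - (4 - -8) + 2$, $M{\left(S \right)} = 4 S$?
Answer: $580$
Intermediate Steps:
$Y = -14$ ($Y = -4 + \left(- (4 - -8) + 2\right) = -4 + \left(- (4 + 8) + 2\right) = -4 + \left(\left(-1\right) 12 + 2\right) = -4 + \left(-12 + 2\right) = -4 - 10 = -14$)
$M{\left(\left(-1\right) 1 \right)} \left(Y - 131\right) = 4 \left(\left(-1\right) 1\right) \left(-14 - 131\right) = 4 \left(-1\right) \left(-145\right) = \left(-4\right) \left(-145\right) = 580$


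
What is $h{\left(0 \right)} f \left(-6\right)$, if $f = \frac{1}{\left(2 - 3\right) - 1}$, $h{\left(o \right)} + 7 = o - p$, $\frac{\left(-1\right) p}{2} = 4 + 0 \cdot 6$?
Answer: $3$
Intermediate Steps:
$p = -8$ ($p = - 2 \left(4 + 0 \cdot 6\right) = - 2 \left(4 + 0\right) = \left(-2\right) 4 = -8$)
$h{\left(o \right)} = 1 + o$ ($h{\left(o \right)} = -7 + \left(o - -8\right) = -7 + \left(o + 8\right) = -7 + \left(8 + o\right) = 1 + o$)
$f = - \frac{1}{2}$ ($f = \frac{1}{-1 - 1} = \frac{1}{-2} = - \frac{1}{2} \approx -0.5$)
$h{\left(0 \right)} f \left(-6\right) = \left(1 + 0\right) \left(- \frac{1}{2}\right) \left(-6\right) = 1 \left(- \frac{1}{2}\right) \left(-6\right) = \left(- \frac{1}{2}\right) \left(-6\right) = 3$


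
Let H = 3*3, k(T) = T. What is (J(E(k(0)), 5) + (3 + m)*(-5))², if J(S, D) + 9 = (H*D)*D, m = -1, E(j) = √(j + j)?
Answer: 42436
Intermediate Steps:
E(j) = √2*√j (E(j) = √(2*j) = √2*√j)
H = 9
J(S, D) = -9 + 9*D² (J(S, D) = -9 + (9*D)*D = -9 + 9*D²)
(J(E(k(0)), 5) + (3 + m)*(-5))² = ((-9 + 9*5²) + (3 - 1)*(-5))² = ((-9 + 9*25) + 2*(-5))² = ((-9 + 225) - 10)² = (216 - 10)² = 206² = 42436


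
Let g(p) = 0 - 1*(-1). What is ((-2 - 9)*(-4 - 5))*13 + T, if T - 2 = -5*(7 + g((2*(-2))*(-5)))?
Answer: 1249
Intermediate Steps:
g(p) = 1 (g(p) = 0 + 1 = 1)
T = -38 (T = 2 - 5*(7 + 1) = 2 - 5*8 = 2 - 40 = -38)
((-2 - 9)*(-4 - 5))*13 + T = ((-2 - 9)*(-4 - 5))*13 - 38 = -11*(-9)*13 - 38 = 99*13 - 38 = 1287 - 38 = 1249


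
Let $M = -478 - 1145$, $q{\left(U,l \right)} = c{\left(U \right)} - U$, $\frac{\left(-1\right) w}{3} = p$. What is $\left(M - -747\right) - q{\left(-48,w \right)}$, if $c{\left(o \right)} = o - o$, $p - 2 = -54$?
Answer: $-924$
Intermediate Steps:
$p = -52$ ($p = 2 - 54 = -52$)
$c{\left(o \right)} = 0$
$w = 156$ ($w = \left(-3\right) \left(-52\right) = 156$)
$q{\left(U,l \right)} = - U$ ($q{\left(U,l \right)} = 0 - U = - U$)
$M = -1623$
$\left(M - -747\right) - q{\left(-48,w \right)} = \left(-1623 - -747\right) - \left(-1\right) \left(-48\right) = \left(-1623 + 747\right) - 48 = -876 - 48 = -924$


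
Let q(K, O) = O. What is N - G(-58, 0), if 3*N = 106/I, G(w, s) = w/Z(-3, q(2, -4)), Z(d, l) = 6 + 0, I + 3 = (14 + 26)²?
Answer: 15473/1597 ≈ 9.6888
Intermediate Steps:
I = 1597 (I = -3 + (14 + 26)² = -3 + 40² = -3 + 1600 = 1597)
Z(d, l) = 6
G(w, s) = w/6
N = 106/4791 (N = (106/1597)/3 = (106*(1/1597))/3 = (⅓)*(106/1597) = 106/4791 ≈ 0.022125)
N - G(-58, 0) = 106/4791 - (-58)/6 = 106/4791 - 1*(-29/3) = 106/4791 + 29/3 = 15473/1597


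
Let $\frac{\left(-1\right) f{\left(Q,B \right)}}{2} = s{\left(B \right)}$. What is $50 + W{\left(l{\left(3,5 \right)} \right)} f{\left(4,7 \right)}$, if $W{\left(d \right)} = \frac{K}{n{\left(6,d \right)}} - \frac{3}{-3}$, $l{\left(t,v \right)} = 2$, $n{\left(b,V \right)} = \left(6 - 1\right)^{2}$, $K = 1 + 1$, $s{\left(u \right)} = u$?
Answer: $\frac{872}{25} \approx 34.88$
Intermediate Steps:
$f{\left(Q,B \right)} = - 2 B$
$K = 2$
$n{\left(b,V \right)} = 25$ ($n{\left(b,V \right)} = 5^{2} = 25$)
$W{\left(d \right)} = \frac{27}{25}$ ($W{\left(d \right)} = \frac{2}{25} - \frac{3}{-3} = 2 \cdot \frac{1}{25} - -1 = \frac{2}{25} + 1 = \frac{27}{25}$)
$50 + W{\left(l{\left(3,5 \right)} \right)} f{\left(4,7 \right)} = 50 + \frac{27 \left(\left(-2\right) 7\right)}{25} = 50 + \frac{27}{25} \left(-14\right) = 50 - \frac{378}{25} = \frac{872}{25}$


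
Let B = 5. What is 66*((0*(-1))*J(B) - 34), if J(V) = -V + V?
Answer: -2244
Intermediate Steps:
J(V) = 0
66*((0*(-1))*J(B) - 34) = 66*((0*(-1))*0 - 34) = 66*(0*0 - 34) = 66*(0 - 34) = 66*(-34) = -2244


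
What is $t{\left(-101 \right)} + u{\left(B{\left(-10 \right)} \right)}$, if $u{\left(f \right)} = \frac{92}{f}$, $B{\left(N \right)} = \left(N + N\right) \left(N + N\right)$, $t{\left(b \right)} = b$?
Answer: $- \frac{10077}{100} \approx -100.77$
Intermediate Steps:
$B{\left(N \right)} = 4 N^{2}$ ($B{\left(N \right)} = 2 N 2 N = 4 N^{2}$)
$t{\left(-101 \right)} + u{\left(B{\left(-10 \right)} \right)} = -101 + \frac{92}{4 \left(-10\right)^{2}} = -101 + \frac{92}{4 \cdot 100} = -101 + \frac{92}{400} = -101 + 92 \cdot \frac{1}{400} = -101 + \frac{23}{100} = - \frac{10077}{100}$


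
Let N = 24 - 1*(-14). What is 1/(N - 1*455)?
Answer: -1/417 ≈ -0.0023981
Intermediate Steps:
N = 38 (N = 24 + 14 = 38)
1/(N - 1*455) = 1/(38 - 1*455) = 1/(38 - 455) = 1/(-417) = -1/417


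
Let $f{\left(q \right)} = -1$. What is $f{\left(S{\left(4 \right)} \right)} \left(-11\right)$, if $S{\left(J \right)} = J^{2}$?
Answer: $11$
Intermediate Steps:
$f{\left(S{\left(4 \right)} \right)} \left(-11\right) = \left(-1\right) \left(-11\right) = 11$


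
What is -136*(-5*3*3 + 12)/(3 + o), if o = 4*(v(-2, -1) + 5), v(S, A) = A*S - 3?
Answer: 4488/19 ≈ 236.21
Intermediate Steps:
v(S, A) = -3 + A*S
o = 16 (o = 4*((-3 - 1*(-2)) + 5) = 4*((-3 + 2) + 5) = 4*(-1 + 5) = 4*4 = 16)
-136*(-5*3*3 + 12)/(3 + o) = -136*(-5*3*3 + 12)/(3 + 16) = -136*(-15*3 + 12)/19 = -136*(-45 + 12)/19 = -136*(-33)/19 = -136*(-33/19) = 4488/19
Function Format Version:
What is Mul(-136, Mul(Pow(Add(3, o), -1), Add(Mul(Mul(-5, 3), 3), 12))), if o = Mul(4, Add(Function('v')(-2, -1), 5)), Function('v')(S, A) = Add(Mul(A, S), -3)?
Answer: Rational(4488, 19) ≈ 236.21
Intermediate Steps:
Function('v')(S, A) = Add(-3, Mul(A, S))
o = 16 (o = Mul(4, Add(Add(-3, Mul(-1, -2)), 5)) = Mul(4, Add(Add(-3, 2), 5)) = Mul(4, Add(-1, 5)) = Mul(4, 4) = 16)
Mul(-136, Mul(Pow(Add(3, o), -1), Add(Mul(Mul(-5, 3), 3), 12))) = Mul(-136, Mul(Pow(Add(3, 16), -1), Add(Mul(Mul(-5, 3), 3), 12))) = Mul(-136, Mul(Pow(19, -1), Add(Mul(-15, 3), 12))) = Mul(-136, Mul(Rational(1, 19), Add(-45, 12))) = Mul(-136, Mul(Rational(1, 19), -33)) = Mul(-136, Rational(-33, 19)) = Rational(4488, 19)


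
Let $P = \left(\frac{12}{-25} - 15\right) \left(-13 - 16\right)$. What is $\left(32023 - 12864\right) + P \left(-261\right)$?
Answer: $- \frac{2450228}{25} \approx -98009.0$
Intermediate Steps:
$P = \frac{11223}{25}$ ($P = \left(12 \left(- \frac{1}{25}\right) - 15\right) \left(-29\right) = \left(- \frac{12}{25} - 15\right) \left(-29\right) = \left(- \frac{387}{25}\right) \left(-29\right) = \frac{11223}{25} \approx 448.92$)
$\left(32023 - 12864\right) + P \left(-261\right) = \left(32023 - 12864\right) + \frac{11223}{25} \left(-261\right) = 19159 - \frac{2929203}{25} = - \frac{2450228}{25}$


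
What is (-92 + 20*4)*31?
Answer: -372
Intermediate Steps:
(-92 + 20*4)*31 = (-92 + 80)*31 = -12*31 = -372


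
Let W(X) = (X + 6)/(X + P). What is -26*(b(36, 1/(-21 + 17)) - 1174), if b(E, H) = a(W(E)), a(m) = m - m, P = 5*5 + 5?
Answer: 30524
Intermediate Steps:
P = 30 (P = 25 + 5 = 30)
W(X) = (6 + X)/(30 + X) (W(X) = (X + 6)/(X + 30) = (6 + X)/(30 + X))
a(m) = 0
b(E, H) = 0
-26*(b(36, 1/(-21 + 17)) - 1174) = -26*(0 - 1174) = -26*(-1174) = 30524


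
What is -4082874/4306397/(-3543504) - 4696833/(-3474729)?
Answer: 3981802282392491525/2945746873319285064 ≈ 1.3517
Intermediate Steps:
-4082874/4306397/(-3543504) - 4696833/(-3474729) = -4082874*1/4306397*(-1/3543504) - 4696833*(-1/3474729) = -4082874/4306397*(-1/3543504) + 1565611/1158243 = 680479/2543289165848 + 1565611/1158243 = 3981802282392491525/2945746873319285064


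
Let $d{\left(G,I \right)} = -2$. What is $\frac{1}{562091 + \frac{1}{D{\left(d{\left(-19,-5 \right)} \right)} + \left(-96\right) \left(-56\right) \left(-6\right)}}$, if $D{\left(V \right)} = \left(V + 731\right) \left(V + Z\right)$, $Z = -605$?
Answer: $\frac{474759}{266857761068} \approx 1.7791 \cdot 10^{-6}$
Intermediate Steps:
$D{\left(V \right)} = \left(-605 + V\right) \left(731 + V\right)$ ($D{\left(V \right)} = \left(V + 731\right) \left(V - 605\right) = \left(731 + V\right) \left(-605 + V\right) = \left(-605 + V\right) \left(731 + V\right)$)
$\frac{1}{562091 + \frac{1}{D{\left(d{\left(-19,-5 \right)} \right)} + \left(-96\right) \left(-56\right) \left(-6\right)}} = \frac{1}{562091 + \frac{1}{\left(-442255 + \left(-2\right)^{2} + 126 \left(-2\right)\right) + \left(-96\right) \left(-56\right) \left(-6\right)}} = \frac{1}{562091 + \frac{1}{\left(-442255 + 4 - 252\right) + 5376 \left(-6\right)}} = \frac{1}{562091 + \frac{1}{-442503 - 32256}} = \frac{1}{562091 + \frac{1}{-474759}} = \frac{1}{562091 - \frac{1}{474759}} = \frac{1}{\frac{266857761068}{474759}} = \frac{474759}{266857761068}$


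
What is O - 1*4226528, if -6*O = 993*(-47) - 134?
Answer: -25312363/6 ≈ -4.2187e+6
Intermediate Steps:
O = 46805/6 (O = -(993*(-47) - 134)/6 = -(-46671 - 134)/6 = -1/6*(-46805) = 46805/6 ≈ 7800.8)
O - 1*4226528 = 46805/6 - 1*4226528 = 46805/6 - 4226528 = -25312363/6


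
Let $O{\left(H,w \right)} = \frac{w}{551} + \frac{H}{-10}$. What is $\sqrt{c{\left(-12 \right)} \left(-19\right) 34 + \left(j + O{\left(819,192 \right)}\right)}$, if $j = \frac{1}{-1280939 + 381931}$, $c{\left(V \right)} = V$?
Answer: $\frac{\sqrt{735209484717534309065}}{309595880} \approx 87.581$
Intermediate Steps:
$j = - \frac{1}{899008}$ ($j = \frac{1}{-899008} = - \frac{1}{899008} \approx -1.1123 \cdot 10^{-6}$)
$O{\left(H,w \right)} = - \frac{H}{10} + \frac{w}{551}$ ($O{\left(H,w \right)} = w \frac{1}{551} + H \left(- \frac{1}{10}\right) = \frac{w}{551} - \frac{H}{10} = - \frac{H}{10} + \frac{w}{551}$)
$\sqrt{c{\left(-12 \right)} \left(-19\right) 34 + \left(j + O{\left(819,192 \right)}\right)} = \sqrt{\left(-12\right) \left(-19\right) 34 + \left(- \frac{1}{899008} + \left(\left(- \frac{1}{10}\right) 819 + \frac{1}{551} \cdot 192\right)\right)} = \sqrt{228 \cdot 34 + \left(- \frac{1}{899008} + \left(- \frac{819}{10} + \frac{192}{551}\right)\right)} = \sqrt{7752 - \frac{201984175651}{2476767040}} = \sqrt{\frac{18997913918429}{2476767040}} = \frac{\sqrt{735209484717534309065}}{309595880}$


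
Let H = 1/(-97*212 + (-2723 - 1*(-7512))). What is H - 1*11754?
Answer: -185419351/15775 ≈ -11754.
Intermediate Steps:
H = -1/15775 (H = 1/(-20564 + (-2723 + 7512)) = 1/(-20564 + 4789) = 1/(-15775) = -1/15775 ≈ -6.3391e-5)
H - 1*11754 = -1/15775 - 1*11754 = -1/15775 - 11754 = -185419351/15775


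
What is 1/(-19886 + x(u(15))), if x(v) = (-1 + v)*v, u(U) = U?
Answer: -1/19676 ≈ -5.0823e-5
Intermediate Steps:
x(v) = v*(-1 + v)
1/(-19886 + x(u(15))) = 1/(-19886 + 15*(-1 + 15)) = 1/(-19886 + 15*14) = 1/(-19886 + 210) = 1/(-19676) = -1/19676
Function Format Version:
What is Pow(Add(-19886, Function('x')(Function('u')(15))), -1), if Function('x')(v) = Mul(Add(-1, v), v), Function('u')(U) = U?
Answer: Rational(-1, 19676) ≈ -5.0823e-5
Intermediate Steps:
Function('x')(v) = Mul(v, Add(-1, v))
Pow(Add(-19886, Function('x')(Function('u')(15))), -1) = Pow(Add(-19886, Mul(15, Add(-1, 15))), -1) = Pow(Add(-19886, Mul(15, 14)), -1) = Pow(Add(-19886, 210), -1) = Pow(-19676, -1) = Rational(-1, 19676)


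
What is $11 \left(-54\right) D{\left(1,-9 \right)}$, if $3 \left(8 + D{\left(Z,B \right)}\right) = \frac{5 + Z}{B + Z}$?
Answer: $\frac{9801}{2} \approx 4900.5$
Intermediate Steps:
$D{\left(Z,B \right)} = -8 + \frac{5 + Z}{3 \left(B + Z\right)}$ ($D{\left(Z,B \right)} = -8 + \frac{\left(5 + Z\right) \frac{1}{B + Z}}{3} = -8 + \frac{\frac{1}{B + Z} \left(5 + Z\right)}{3} = -8 + \frac{5 + Z}{3 \left(B + Z\right)}$)
$11 \left(-54\right) D{\left(1,-9 \right)} = 11 \left(-54\right) \frac{5 - -216 - 23}{3 \left(-9 + 1\right)} = - 594 \frac{5 + 216 - 23}{3 \left(-8\right)} = - 594 \cdot \frac{1}{3} \left(- \frac{1}{8}\right) 198 = \left(-594\right) \left(- \frac{33}{4}\right) = \frac{9801}{2}$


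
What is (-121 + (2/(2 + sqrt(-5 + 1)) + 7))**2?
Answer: (227 + I)**2/4 ≈ 12882.0 + 113.5*I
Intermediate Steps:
(-121 + (2/(2 + sqrt(-5 + 1)) + 7))**2 = (-121 + (2/(2 + sqrt(-4)) + 7))**2 = (-121 + (2/(2 + 2*I) + 7))**2 = (-121 + (2*((2 - 2*I)/8) + 7))**2 = (-121 + ((2 - 2*I)/4 + 7))**2 = (-121 + (7 + (2 - 2*I)/4))**2 = (-114 + (2 - 2*I)/4)**2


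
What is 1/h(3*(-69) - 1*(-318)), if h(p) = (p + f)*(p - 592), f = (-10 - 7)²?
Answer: -1/192400 ≈ -5.1975e-6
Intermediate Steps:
f = 289 (f = (-17)² = 289)
h(p) = (-592 + p)*(289 + p) (h(p) = (p + 289)*(p - 592) = (289 + p)*(-592 + p) = (-592 + p)*(289 + p))
1/h(3*(-69) - 1*(-318)) = 1/(-171088 + (3*(-69) - 1*(-318))² - 303*(3*(-69) - 1*(-318))) = 1/(-171088 + (-207 + 318)² - 303*(-207 + 318)) = 1/(-171088 + 111² - 303*111) = 1/(-171088 + 12321 - 33633) = 1/(-192400) = -1/192400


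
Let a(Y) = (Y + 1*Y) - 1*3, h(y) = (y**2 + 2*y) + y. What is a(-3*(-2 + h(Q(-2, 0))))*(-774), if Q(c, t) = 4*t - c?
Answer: 39474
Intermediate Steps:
Q(c, t) = -c + 4*t
h(y) = y**2 + 3*y
a(Y) = -3 + 2*Y (a(Y) = (Y + Y) - 3 = 2*Y - 3 = -3 + 2*Y)
a(-3*(-2 + h(Q(-2, 0))))*(-774) = (-3 + 2*(-3*(-2 + (-1*(-2) + 4*0)*(3 + (-1*(-2) + 4*0)))))*(-774) = (-3 + 2*(-3*(-2 + (2 + 0)*(3 + (2 + 0)))))*(-774) = (-3 + 2*(-3*(-2 + 2*(3 + 2))))*(-774) = (-3 + 2*(-3*(-2 + 2*5)))*(-774) = (-3 + 2*(-3*(-2 + 10)))*(-774) = (-3 + 2*(-3*8))*(-774) = (-3 + 2*(-24))*(-774) = (-3 - 48)*(-774) = -51*(-774) = 39474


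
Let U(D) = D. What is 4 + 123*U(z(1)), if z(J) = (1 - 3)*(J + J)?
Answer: -488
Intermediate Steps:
z(J) = -4*J
4 + 123*U(z(1)) = 4 + 123*(-4*1) = 4 + 123*(-4) = 4 - 492 = -488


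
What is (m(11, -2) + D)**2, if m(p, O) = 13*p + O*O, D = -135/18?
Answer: 77841/4 ≈ 19460.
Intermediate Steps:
D = -15/2 (D = -135*1/18 = -15/2 ≈ -7.5000)
m(p, O) = O**2 + 13*p (m(p, O) = 13*p + O**2 = O**2 + 13*p)
(m(11, -2) + D)**2 = (((-2)**2 + 13*11) - 15/2)**2 = ((4 + 143) - 15/2)**2 = (147 - 15/2)**2 = (279/2)**2 = 77841/4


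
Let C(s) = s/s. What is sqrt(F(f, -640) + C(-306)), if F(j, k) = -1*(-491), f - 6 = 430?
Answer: 2*sqrt(123) ≈ 22.181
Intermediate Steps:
C(s) = 1
f = 436 (f = 6 + 430 = 436)
F(j, k) = 491
sqrt(F(f, -640) + C(-306)) = sqrt(491 + 1) = sqrt(492) = 2*sqrt(123)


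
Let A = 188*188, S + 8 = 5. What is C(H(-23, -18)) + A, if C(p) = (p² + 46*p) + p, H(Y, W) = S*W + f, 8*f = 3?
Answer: 2614801/64 ≈ 40856.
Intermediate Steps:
f = 3/8 (f = (⅛)*3 = 3/8 ≈ 0.37500)
S = -3 (S = -8 + 5 = -3)
A = 35344
H(Y, W) = 3/8 - 3*W (H(Y, W) = -3*W + 3/8 = 3/8 - 3*W)
C(p) = p² + 47*p
C(H(-23, -18)) + A = (3/8 - 3*(-18))*(47 + (3/8 - 3*(-18))) + 35344 = (3/8 + 54)*(47 + (3/8 + 54)) + 35344 = 435*(47 + 435/8)/8 + 35344 = (435/8)*(811/8) + 35344 = 352785/64 + 35344 = 2614801/64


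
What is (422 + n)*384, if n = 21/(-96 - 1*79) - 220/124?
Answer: 125023488/775 ≈ 1.6132e+5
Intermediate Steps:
n = -1468/775 (n = 21/(-96 - 79) - 220*1/124 = 21/(-175) - 55/31 = 21*(-1/175) - 55/31 = -3/25 - 55/31 = -1468/775 ≈ -1.8942)
(422 + n)*384 = (422 - 1468/775)*384 = (325582/775)*384 = 125023488/775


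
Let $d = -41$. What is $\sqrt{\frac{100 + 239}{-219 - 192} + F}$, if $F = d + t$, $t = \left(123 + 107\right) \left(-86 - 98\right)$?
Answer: $\frac{i \sqrt{795089090}}{137} \approx 205.82 i$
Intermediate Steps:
$t = -42320$ ($t = 230 \left(-184\right) = -42320$)
$F = -42361$ ($F = -41 - 42320 = -42361$)
$\sqrt{\frac{100 + 239}{-219 - 192} + F} = \sqrt{\frac{100 + 239}{-219 - 192} - 42361} = \sqrt{\frac{339}{-411} - 42361} = \sqrt{339 \left(- \frac{1}{411}\right) - 42361} = \sqrt{- \frac{113}{137} - 42361} = \sqrt{- \frac{5803570}{137}} = \frac{i \sqrt{795089090}}{137}$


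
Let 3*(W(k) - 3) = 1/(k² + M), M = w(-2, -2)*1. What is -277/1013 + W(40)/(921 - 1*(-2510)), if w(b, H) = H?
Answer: -4541585299/16662040782 ≈ -0.27257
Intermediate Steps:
M = -2 (M = -2*1 = -2)
W(k) = 3 + 1/(3*(-2 + k²)) (W(k) = 3 + 1/(3*(k² - 2)) = 3 + 1/(3*(-2 + k²)))
-277/1013 + W(40)/(921 - 1*(-2510)) = -277/1013 + ((-17 + 9*40²)/(3*(-2 + 40²)))/(921 - 1*(-2510)) = -277*1/1013 + ((-17 + 9*1600)/(3*(-2 + 1600)))/(921 + 2510) = -277/1013 + ((⅓)*(-17 + 14400)/1598)/3431 = -277/1013 + ((⅓)*(1/1598)*14383)*(1/3431) = -277/1013 + (14383/4794)*(1/3431) = -277/1013 + 14383/16448214 = -4541585299/16662040782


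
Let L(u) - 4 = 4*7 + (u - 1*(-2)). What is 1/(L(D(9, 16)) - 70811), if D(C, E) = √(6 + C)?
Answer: -70777/5009383714 - √15/5009383714 ≈ -1.4130e-5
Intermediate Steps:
L(u) = 34 + u (L(u) = 4 + (4*7 + (u - 1*(-2))) = 4 + (28 + (u + 2)) = 4 + (28 + (2 + u)) = 4 + (30 + u) = 34 + u)
1/(L(D(9, 16)) - 70811) = 1/((34 + √(6 + 9)) - 70811) = 1/((34 + √15) - 70811) = 1/(-70777 + √15)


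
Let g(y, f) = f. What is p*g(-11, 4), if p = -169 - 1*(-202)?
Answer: 132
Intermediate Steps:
p = 33 (p = -169 + 202 = 33)
p*g(-11, 4) = 33*4 = 132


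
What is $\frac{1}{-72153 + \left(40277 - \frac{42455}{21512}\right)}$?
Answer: $- \frac{21512}{685758967} \approx -3.137 \cdot 10^{-5}$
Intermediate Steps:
$\frac{1}{-72153 + \left(40277 - \frac{42455}{21512}\right)} = \frac{1}{-72153 + \frac{866396369}{21512}} = \frac{1}{- \frac{685758967}{21512}} = - \frac{21512}{685758967}$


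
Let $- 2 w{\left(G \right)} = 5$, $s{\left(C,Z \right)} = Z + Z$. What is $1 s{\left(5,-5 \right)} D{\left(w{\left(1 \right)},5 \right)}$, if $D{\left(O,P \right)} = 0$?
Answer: $0$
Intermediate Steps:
$s{\left(C,Z \right)} = 2 Z$
$w{\left(G \right)} = - \frac{5}{2}$ ($w{\left(G \right)} = \left(- \frac{1}{2}\right) 5 = - \frac{5}{2}$)
$1 s{\left(5,-5 \right)} D{\left(w{\left(1 \right)},5 \right)} = 1 \cdot 2 \left(-5\right) 0 = 1 \left(-10\right) 0 = \left(-10\right) 0 = 0$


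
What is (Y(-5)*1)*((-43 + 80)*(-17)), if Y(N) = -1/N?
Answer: -629/5 ≈ -125.80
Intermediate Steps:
(Y(-5)*1)*((-43 + 80)*(-17)) = (-1/(-5)*1)*((-43 + 80)*(-17)) = (-1*(-⅕)*1)*(37*(-17)) = ((⅕)*1)*(-629) = (⅕)*(-629) = -629/5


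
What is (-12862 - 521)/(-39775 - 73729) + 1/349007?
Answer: 4670874185/39613690528 ≈ 0.11791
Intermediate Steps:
(-12862 - 521)/(-39775 - 73729) + 1/349007 = -13383/(-113504) + 1/349007 = -13383*(-1/113504) + 1/349007 = 13383/113504 + 1/349007 = 4670874185/39613690528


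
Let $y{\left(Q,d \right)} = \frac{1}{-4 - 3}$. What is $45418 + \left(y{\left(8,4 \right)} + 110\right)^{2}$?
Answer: $\frac{2816843}{49} \approx 57487.0$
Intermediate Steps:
$y{\left(Q,d \right)} = - \frac{1}{7}$ ($y{\left(Q,d \right)} = \frac{1}{-4 + \left(-4 + 1\right)} = \frac{1}{-4 - 3} = \frac{1}{-7} = - \frac{1}{7}$)
$45418 + \left(y{\left(8,4 \right)} + 110\right)^{2} = 45418 + \left(- \frac{1}{7} + 110\right)^{2} = 45418 + \left(\frac{769}{7}\right)^{2} = 45418 + \frac{591361}{49} = \frac{2816843}{49}$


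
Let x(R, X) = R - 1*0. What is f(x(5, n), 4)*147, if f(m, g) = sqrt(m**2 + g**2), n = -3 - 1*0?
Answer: 147*sqrt(41) ≈ 941.26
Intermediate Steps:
n = -3 (n = -3 + 0 = -3)
x(R, X) = R (x(R, X) = R + 0 = R)
f(m, g) = sqrt(g**2 + m**2)
f(x(5, n), 4)*147 = sqrt(4**2 + 5**2)*147 = sqrt(16 + 25)*147 = sqrt(41)*147 = 147*sqrt(41)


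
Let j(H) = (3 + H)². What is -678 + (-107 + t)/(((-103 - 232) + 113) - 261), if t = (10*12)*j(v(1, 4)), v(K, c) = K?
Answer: -47041/69 ≈ -681.75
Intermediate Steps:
t = 1920 (t = (10*12)*(3 + 1)² = 120*4² = 120*16 = 1920)
-678 + (-107 + t)/(((-103 - 232) + 113) - 261) = -678 + (-107 + 1920)/(((-103 - 232) + 113) - 261) = -678 + 1813/((-335 + 113) - 261) = -678 + 1813/(-222 - 261) = -678 + 1813/(-483) = -678 + 1813*(-1/483) = -678 - 259/69 = -47041/69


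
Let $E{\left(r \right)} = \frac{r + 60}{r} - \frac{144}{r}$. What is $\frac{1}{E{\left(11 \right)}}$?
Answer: $- \frac{11}{73} \approx -0.15068$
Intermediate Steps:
$E{\left(r \right)} = - \frac{144}{r} + \frac{60 + r}{r}$ ($E{\left(r \right)} = \frac{60 + r}{r} - \frac{144}{r} = - \frac{144}{r} + \frac{60 + r}{r}$)
$\frac{1}{E{\left(11 \right)}} = \frac{1}{\frac{1}{11} \left(-84 + 11\right)} = \frac{1}{\frac{1}{11} \left(-73\right)} = \frac{1}{- \frac{73}{11}} = - \frac{11}{73}$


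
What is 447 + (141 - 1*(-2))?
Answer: 590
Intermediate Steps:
447 + (141 - 1*(-2)) = 447 + (141 + 2) = 447 + 143 = 590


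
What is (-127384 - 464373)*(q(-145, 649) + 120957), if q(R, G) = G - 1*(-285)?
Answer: -72129852487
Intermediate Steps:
q(R, G) = 285 + G (q(R, G) = G + 285 = 285 + G)
(-127384 - 464373)*(q(-145, 649) + 120957) = (-127384 - 464373)*((285 + 649) + 120957) = -591757*(934 + 120957) = -591757*121891 = -72129852487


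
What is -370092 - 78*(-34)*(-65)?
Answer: -542472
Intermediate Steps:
-370092 - 78*(-34)*(-65) = -370092 + 2652*(-65) = -370092 - 172380 = -542472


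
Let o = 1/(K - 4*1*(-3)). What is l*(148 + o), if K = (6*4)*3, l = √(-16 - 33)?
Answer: 12433*I/12 ≈ 1036.1*I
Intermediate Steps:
l = 7*I (l = √(-49) = 7*I ≈ 7.0*I)
K = 72 (K = 24*3 = 72)
o = 1/84 (o = 1/(72 - 4*1*(-3)) = 1/(72 - 4*(-3)) = 1/(72 + 12) = 1/84 ≈ 0.011905)
l*(148 + o) = (7*I)*(148 + 1/84) = (7*I)*(12433/84) = 12433*I/12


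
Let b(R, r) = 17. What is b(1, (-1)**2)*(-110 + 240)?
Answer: 2210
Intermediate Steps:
b(1, (-1)**2)*(-110 + 240) = 17*(-110 + 240) = 17*130 = 2210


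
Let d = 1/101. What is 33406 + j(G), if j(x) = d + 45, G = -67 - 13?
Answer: 3378552/101 ≈ 33451.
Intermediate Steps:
d = 1/101 ≈ 0.0099010
G = -80
j(x) = 4546/101 (j(x) = 1/101 + 45 = 4546/101)
33406 + j(G) = 33406 + 4546/101 = 3378552/101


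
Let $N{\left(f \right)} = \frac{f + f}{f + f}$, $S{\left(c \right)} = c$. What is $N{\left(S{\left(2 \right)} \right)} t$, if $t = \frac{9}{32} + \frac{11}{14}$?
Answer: $\frac{239}{224} \approx 1.067$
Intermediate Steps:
$t = \frac{239}{224}$ ($t = 9 \cdot \frac{1}{32} + 11 \cdot \frac{1}{14} = \frac{9}{32} + \frac{11}{14} = \frac{239}{224} \approx 1.067$)
$N{\left(f \right)} = 1$ ($N{\left(f \right)} = \frac{2 f}{2 f} = 2 f \frac{1}{2 f} = 1$)
$N{\left(S{\left(2 \right)} \right)} t = 1 \cdot \frac{239}{224} = \frac{239}{224}$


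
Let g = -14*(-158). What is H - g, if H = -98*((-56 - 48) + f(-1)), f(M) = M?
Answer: 8078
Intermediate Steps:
g = 2212
H = 10290 (H = -98*((-56 - 48) - 1) = -98*(-104 - 1) = -98*(-105) = 10290)
H - g = 10290 - 1*2212 = 10290 - 2212 = 8078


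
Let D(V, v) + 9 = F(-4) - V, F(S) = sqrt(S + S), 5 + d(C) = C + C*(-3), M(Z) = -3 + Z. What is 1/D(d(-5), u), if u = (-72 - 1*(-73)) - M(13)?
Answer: -7/102 - I*sqrt(2)/102 ≈ -0.068627 - 0.013865*I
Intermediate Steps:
d(C) = -5 - 2*C (d(C) = -5 + (C + C*(-3)) = -5 + (C - 3*C) = -5 - 2*C)
F(S) = sqrt(2)*sqrt(S) (F(S) = sqrt(2*S) = sqrt(2)*sqrt(S))
u = -9 (u = (-72 - 1*(-73)) - (-3 + 13) = (-72 + 73) - 1*10 = 1 - 10 = -9)
D(V, v) = -9 - V + 2*I*sqrt(2) (D(V, v) = -9 + (sqrt(2)*sqrt(-4) - V) = -9 + (sqrt(2)*(2*I) - V) = -9 + (2*I*sqrt(2) - V) = -9 + (-V + 2*I*sqrt(2)) = -9 - V + 2*I*sqrt(2))
1/D(d(-5), u) = 1/(-9 - (-5 - 2*(-5)) + 2*I*sqrt(2)) = 1/(-9 - (-5 + 10) + 2*I*sqrt(2)) = 1/(-9 - 1*5 + 2*I*sqrt(2)) = 1/(-9 - 5 + 2*I*sqrt(2)) = 1/(-14 + 2*I*sqrt(2))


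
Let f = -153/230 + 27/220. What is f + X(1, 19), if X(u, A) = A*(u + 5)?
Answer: 114819/1012 ≈ 113.46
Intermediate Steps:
X(u, A) = A*(5 + u)
f = -549/1012 (f = -153*1/230 + 27*(1/220) = -153/230 + 27/220 = -549/1012 ≈ -0.54249)
f + X(1, 19) = -549/1012 + 19*(5 + 1) = -549/1012 + 19*6 = -549/1012 + 114 = 114819/1012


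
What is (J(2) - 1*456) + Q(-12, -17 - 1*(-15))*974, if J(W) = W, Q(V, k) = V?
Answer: -12142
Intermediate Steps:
(J(2) - 1*456) + Q(-12, -17 - 1*(-15))*974 = (2 - 1*456) - 12*974 = (2 - 456) - 11688 = -454 - 11688 = -12142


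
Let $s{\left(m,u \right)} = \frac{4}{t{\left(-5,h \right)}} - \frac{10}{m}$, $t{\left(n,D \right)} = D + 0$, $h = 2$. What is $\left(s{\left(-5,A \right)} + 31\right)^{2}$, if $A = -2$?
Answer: $1225$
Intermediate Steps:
$t{\left(n,D \right)} = D$
$s{\left(m,u \right)} = 2 - \frac{10}{m}$ ($s{\left(m,u \right)} = \frac{4}{2} - \frac{10}{m} = 4 \cdot \frac{1}{2} - \frac{10}{m} = 2 - \frac{10}{m}$)
$\left(s{\left(-5,A \right)} + 31\right)^{2} = \left(\left(2 - \frac{10}{-5}\right) + 31\right)^{2} = \left(\left(2 - -2\right) + 31\right)^{2} = \left(\left(2 + 2\right) + 31\right)^{2} = \left(4 + 31\right)^{2} = 35^{2} = 1225$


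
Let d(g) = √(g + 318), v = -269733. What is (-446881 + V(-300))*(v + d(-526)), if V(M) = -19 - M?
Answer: 120462757800 - 1786400*I*√13 ≈ 1.2046e+11 - 6.441e+6*I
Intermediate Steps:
d(g) = √(318 + g)
(-446881 + V(-300))*(v + d(-526)) = (-446881 + (-19 - 1*(-300)))*(-269733 + √(318 - 526)) = (-446881 + (-19 + 300))*(-269733 + √(-208)) = (-446881 + 281)*(-269733 + 4*I*√13) = -446600*(-269733 + 4*I*√13) = 120462757800 - 1786400*I*√13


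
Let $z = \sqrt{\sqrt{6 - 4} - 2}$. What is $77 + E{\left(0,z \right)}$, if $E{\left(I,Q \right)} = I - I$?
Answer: $77$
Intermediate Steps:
$z = \sqrt{-2 + \sqrt{2}}$ ($z = \sqrt{\sqrt{2} - 2} = \sqrt{-2 + \sqrt{2}} \approx 0.76537 i$)
$E{\left(I,Q \right)} = 0$
$77 + E{\left(0,z \right)} = 77 + 0 = 77$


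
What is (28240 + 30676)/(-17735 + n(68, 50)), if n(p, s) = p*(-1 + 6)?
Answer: -58916/17395 ≈ -3.3870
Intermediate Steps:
n(p, s) = 5*p (n(p, s) = p*5 = 5*p)
(28240 + 30676)/(-17735 + n(68, 50)) = (28240 + 30676)/(-17735 + 5*68) = 58916/(-17735 + 340) = 58916/(-17395) = 58916*(-1/17395) = -58916/17395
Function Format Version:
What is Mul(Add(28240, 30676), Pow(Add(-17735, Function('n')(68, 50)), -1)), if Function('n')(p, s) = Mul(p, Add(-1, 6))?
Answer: Rational(-58916, 17395) ≈ -3.3870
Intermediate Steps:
Function('n')(p, s) = Mul(5, p) (Function('n')(p, s) = Mul(p, 5) = Mul(5, p))
Mul(Add(28240, 30676), Pow(Add(-17735, Function('n')(68, 50)), -1)) = Mul(Add(28240, 30676), Pow(Add(-17735, Mul(5, 68)), -1)) = Mul(58916, Pow(Add(-17735, 340), -1)) = Mul(58916, Pow(-17395, -1)) = Mul(58916, Rational(-1, 17395)) = Rational(-58916, 17395)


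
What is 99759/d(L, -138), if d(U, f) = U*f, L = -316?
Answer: 33253/14536 ≈ 2.2876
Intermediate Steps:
99759/d(L, -138) = 99759/((-316*(-138))) = 99759/43608 = 99759*(1/43608) = 33253/14536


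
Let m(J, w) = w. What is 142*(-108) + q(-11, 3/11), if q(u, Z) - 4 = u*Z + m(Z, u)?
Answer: -15346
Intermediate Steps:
q(u, Z) = 4 + u + Z*u (q(u, Z) = 4 + (u*Z + u) = 4 + (Z*u + u) = 4 + (u + Z*u) = 4 + u + Z*u)
142*(-108) + q(-11, 3/11) = 142*(-108) + (4 - 11 + (3/11)*(-11)) = -15336 + (4 - 11 + (3*(1/11))*(-11)) = -15336 + (4 - 11 + (3/11)*(-11)) = -15336 + (4 - 11 - 3) = -15336 - 10 = -15346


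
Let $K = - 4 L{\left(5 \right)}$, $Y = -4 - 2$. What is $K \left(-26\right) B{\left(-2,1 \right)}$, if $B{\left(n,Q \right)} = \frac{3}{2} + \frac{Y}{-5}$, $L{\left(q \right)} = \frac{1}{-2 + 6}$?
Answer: $\frac{351}{5} \approx 70.2$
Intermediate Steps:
$Y = -6$
$L{\left(q \right)} = \frac{1}{4}$
$K = -1$ ($K = \left(-4\right) \frac{1}{4} = -1$)
$B{\left(n,Q \right)} = \frac{27}{10}$ ($B{\left(n,Q \right)} = \frac{3}{2} - \frac{6}{-5} = 3 \cdot \frac{1}{2} - - \frac{6}{5} = \frac{3}{2} + \frac{6}{5} = \frac{27}{10}$)
$K \left(-26\right) B{\left(-2,1 \right)} = \left(-1\right) \left(-26\right) \frac{27}{10} = 26 \cdot \frac{27}{10} = \frac{351}{5}$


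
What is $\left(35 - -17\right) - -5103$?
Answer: $5155$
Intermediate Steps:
$\left(35 - -17\right) - -5103 = \left(35 + 17\right) + 5103 = 52 + 5103 = 5155$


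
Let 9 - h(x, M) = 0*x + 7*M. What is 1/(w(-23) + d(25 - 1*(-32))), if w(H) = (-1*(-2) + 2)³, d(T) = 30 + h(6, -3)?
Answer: 1/124 ≈ 0.0080645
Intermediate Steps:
h(x, M) = 9 - 7*M (h(x, M) = 9 - (0*x + 7*M) = 9 - (0 + 7*M) = 9 - 7*M)
d(T) = 60 (d(T) = 30 + (9 - 7*(-3)) = 30 + (9 + 21) = 30 + 30 = 60)
w(H) = 64 (w(H) = (2 + 2)³ = 4³ = 64)
1/(w(-23) + d(25 - 1*(-32))) = 1/(64 + 60) = 1/124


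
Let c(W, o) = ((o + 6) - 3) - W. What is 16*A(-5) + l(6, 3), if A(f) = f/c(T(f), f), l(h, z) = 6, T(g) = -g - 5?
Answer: 46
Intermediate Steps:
T(g) = -5 - g
c(W, o) = 3 + o - W (c(W, o) = ((6 + o) - 3) - W = (3 + o) - W = 3 + o - W)
A(f) = f/(8 + 2*f) (A(f) = f/(3 + f - (-5 - f)) = f/(3 + f + (5 + f)) = f/(8 + 2*f))
16*A(-5) + l(6, 3) = 16*((½)*(-5)/(4 - 5)) + 6 = 16*((½)*(-5)/(-1)) + 6 = 16*((½)*(-5)*(-1)) + 6 = 16*(5/2) + 6 = 40 + 6 = 46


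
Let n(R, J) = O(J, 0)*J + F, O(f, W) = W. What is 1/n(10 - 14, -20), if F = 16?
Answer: 1/16 ≈ 0.062500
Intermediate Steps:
n(R, J) = 16 (n(R, J) = 0*J + 16 = 0 + 16 = 16)
1/n(10 - 14, -20) = 1/16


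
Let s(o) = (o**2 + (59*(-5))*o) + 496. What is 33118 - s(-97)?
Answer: -5402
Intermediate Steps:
s(o) = 496 + o**2 - 295*o (s(o) = (o**2 - 295*o) + 496 = 496 + o**2 - 295*o)
33118 - s(-97) = 33118 - (496 + (-97)**2 - 295*(-97)) = 33118 - (496 + 9409 + 28615) = 33118 - 1*38520 = 33118 - 38520 = -5402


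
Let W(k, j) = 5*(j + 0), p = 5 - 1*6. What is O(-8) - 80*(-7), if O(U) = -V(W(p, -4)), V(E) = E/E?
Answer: 559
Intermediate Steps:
p = -1 (p = 5 - 6 = -1)
W(k, j) = 5*j
V(E) = 1
O(U) = -1 (O(U) = -1*1 = -1)
O(-8) - 80*(-7) = -1 - 80*(-7) = -1 + 560 = 559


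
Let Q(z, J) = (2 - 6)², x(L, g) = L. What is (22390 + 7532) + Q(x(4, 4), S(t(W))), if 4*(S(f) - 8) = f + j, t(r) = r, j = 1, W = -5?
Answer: 29938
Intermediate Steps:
S(f) = 33/4 + f/4 (S(f) = 8 + (f + 1)/4 = 8 + (1 + f)/4 = 8 + (¼ + f/4) = 33/4 + f/4)
Q(z, J) = 16 (Q(z, J) = (-4)² = 16)
(22390 + 7532) + Q(x(4, 4), S(t(W))) = (22390 + 7532) + 16 = 29922 + 16 = 29938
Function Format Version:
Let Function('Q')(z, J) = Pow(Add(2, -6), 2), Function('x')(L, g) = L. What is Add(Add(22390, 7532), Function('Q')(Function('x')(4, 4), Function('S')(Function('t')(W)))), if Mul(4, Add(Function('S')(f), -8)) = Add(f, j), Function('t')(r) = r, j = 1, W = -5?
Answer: 29938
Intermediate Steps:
Function('S')(f) = Add(Rational(33, 4), Mul(Rational(1, 4), f)) (Function('S')(f) = Add(8, Mul(Rational(1, 4), Add(f, 1))) = Add(8, Mul(Rational(1, 4), Add(1, f))) = Add(8, Add(Rational(1, 4), Mul(Rational(1, 4), f))) = Add(Rational(33, 4), Mul(Rational(1, 4), f)))
Function('Q')(z, J) = 16 (Function('Q')(z, J) = Pow(-4, 2) = 16)
Add(Add(22390, 7532), Function('Q')(Function('x')(4, 4), Function('S')(Function('t')(W)))) = Add(Add(22390, 7532), 16) = Add(29922, 16) = 29938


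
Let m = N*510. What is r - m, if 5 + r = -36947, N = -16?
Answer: -28792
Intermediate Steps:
r = -36952 (r = -5 - 36947 = -36952)
m = -8160 (m = -16*510 = -8160)
r - m = -36952 - 1*(-8160) = -36952 + 8160 = -28792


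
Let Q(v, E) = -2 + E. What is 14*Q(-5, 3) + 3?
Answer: 17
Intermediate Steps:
14*Q(-5, 3) + 3 = 14*(-2 + 3) + 3 = 14*1 + 3 = 14 + 3 = 17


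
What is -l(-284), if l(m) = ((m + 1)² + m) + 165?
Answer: -79970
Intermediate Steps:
l(m) = 165 + m + (1 + m)² (l(m) = ((1 + m)² + m) + 165 = (m + (1 + m)²) + 165 = 165 + m + (1 + m)²)
-l(-284) = -(165 - 284 + (1 - 284)²) = -(165 - 284 + (-283)²) = -(165 - 284 + 80089) = -1*79970 = -79970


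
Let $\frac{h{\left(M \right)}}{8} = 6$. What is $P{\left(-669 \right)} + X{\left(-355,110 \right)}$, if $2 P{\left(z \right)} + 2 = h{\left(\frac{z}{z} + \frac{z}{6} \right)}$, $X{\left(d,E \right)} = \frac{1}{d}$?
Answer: $\frac{8164}{355} \approx 22.997$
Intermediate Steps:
$h{\left(M \right)} = 48$ ($h{\left(M \right)} = 8 \cdot 6 = 48$)
$P{\left(z \right)} = 23$ ($P{\left(z \right)} = -1 + \frac{1}{2} \cdot 48 = -1 + 24 = 23$)
$P{\left(-669 \right)} + X{\left(-355,110 \right)} = 23 + \frac{1}{-355} = 23 - \frac{1}{355} = \frac{8164}{355}$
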